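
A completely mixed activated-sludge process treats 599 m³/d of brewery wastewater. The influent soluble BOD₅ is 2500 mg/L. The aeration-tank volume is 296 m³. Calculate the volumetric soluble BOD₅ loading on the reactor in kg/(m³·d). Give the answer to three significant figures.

L_v ≈ 5.06 kg soluble BOD₅/(m³·d)

Volumetric loading L_v = Q·S₀ / V = 599 × 2500 g/m³ / 296.0 m³ = 5059 g/(m³·d) = 5.059 kg soluble BOD₅/(m³·d).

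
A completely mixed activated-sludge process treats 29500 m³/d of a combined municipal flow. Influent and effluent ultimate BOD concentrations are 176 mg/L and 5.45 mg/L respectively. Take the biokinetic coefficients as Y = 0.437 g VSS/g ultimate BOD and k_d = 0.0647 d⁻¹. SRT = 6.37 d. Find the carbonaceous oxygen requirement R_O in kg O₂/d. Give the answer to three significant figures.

Observed yield with endogenous decay: Y_obs = Y / (1 + k_d·θ_c) = 0.437 / (1 + 0.0647 × 6.37) = 0.437 / 1.412 = 0.3095 g VSS/g ultimate BOD.
ΔS = 176 − 5.45 = 170.6 mg/L, so the substrate removal rate is 29500 × 170.6/1000 = 5031 kg ultimate BOD/d.
P_X = Y_obs·Q·(S₀ − S) = 0.3095 × 5031 = 1557 kg VSS/d.
Carbonaceous O₂ demand = substrate oxidised − cell-mass equivalent = 5031 − 1.42 × 1557 = 2820 kg O₂/d.

R_O ≈ 2820 kg O₂/d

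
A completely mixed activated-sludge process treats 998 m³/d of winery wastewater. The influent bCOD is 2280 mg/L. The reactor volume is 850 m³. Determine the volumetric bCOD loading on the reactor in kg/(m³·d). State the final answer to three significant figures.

L_v ≈ 2.68 kg bCOD/(m³·d)

Applied bCOD load per unit volume = Q·S₀/V = (998 × 2280/1000)/850.0 = 2.677 kg bCOD·m⁻³·d⁻¹.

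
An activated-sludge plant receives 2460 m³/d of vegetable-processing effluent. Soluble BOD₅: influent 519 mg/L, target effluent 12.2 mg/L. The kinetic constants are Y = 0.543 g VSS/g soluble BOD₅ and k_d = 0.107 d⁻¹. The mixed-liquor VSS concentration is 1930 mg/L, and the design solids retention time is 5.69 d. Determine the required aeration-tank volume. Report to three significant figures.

V ≈ 1240 m³

Steady-state biomass mass balance: V·X·(1 + k_d·θ_c) = Y·Q·(S₀ − S)·θ_c, so V = 0.543 × 2460 × (519 − 12.2) × 5.69 / [1930 × (1 + 0.107 × 5.69)] = 3.85×10^6 / 3105 = 1241 m³.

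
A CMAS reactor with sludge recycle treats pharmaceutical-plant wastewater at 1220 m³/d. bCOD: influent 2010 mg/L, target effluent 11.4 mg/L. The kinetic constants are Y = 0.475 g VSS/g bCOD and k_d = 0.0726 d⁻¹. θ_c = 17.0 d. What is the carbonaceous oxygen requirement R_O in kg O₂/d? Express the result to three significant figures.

The observed yield is Y_obs = Y/(1 + k_d·θ_c) = 0.475 / (1 + 0.0726 × 17.0) = 0.475 / 2.234 = 0.2126 g VSS per g bCOD removed.
Mass of bCOD removed per day: Q(S₀ − S) = 1220 × 1999 g/m³ = 2438 kg/d.
Net sludge production P_X = 0.2126 × 2438 = 518.4 kg VSS/d.
Carbonaceous O₂ demand = substrate oxidised − cell-mass equivalent = 2438 − 1.42 × 518.4 = 1702 kg O₂/d.

R_O ≈ 1700 kg O₂/d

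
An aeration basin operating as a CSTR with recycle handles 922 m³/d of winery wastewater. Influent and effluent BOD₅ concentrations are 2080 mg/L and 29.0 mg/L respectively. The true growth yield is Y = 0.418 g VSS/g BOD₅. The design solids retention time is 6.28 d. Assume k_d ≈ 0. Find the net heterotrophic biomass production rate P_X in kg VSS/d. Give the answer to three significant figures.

P_X ≈ 790 kg VSS/d

No decay correction is needed, so Y_obs = Y = 0.418.
ΔS = 2080 − 29.0 = 2051 mg/L, so the substrate removal rate is 922 × 2051/1000 = 1891 kg BOD₅/d.
Biomass produced: P_X = Y_obs·Q·ΔS = 0.4180 × 1891 ≈ 790.4 kg VSS/d.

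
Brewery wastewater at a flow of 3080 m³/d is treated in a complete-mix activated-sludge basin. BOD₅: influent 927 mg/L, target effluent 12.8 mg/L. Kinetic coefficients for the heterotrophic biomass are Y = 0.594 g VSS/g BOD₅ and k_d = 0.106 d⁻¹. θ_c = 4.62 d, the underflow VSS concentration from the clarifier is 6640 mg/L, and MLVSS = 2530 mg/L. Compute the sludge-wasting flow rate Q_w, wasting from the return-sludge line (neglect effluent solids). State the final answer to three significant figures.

Q_w ≈ 169 m³/d

Steady-state biomass mass balance: V·X·(1 + k_d·θ_c) = Y·Q·(S₀ − S)·θ_c, so V = 0.594 × 3080 × (927 − 12.8) × 4.62 / [2530 × (1 + 0.106 × 4.62)] = 7.73×10^6 / 3769 = 2050 m³.
Wasting from the return line (neglecting effluent solids): Q_w = V·X / (θ_c·X_r) = 2050 × 2530 / (4.62 × 6640) = 169.1 m³/d.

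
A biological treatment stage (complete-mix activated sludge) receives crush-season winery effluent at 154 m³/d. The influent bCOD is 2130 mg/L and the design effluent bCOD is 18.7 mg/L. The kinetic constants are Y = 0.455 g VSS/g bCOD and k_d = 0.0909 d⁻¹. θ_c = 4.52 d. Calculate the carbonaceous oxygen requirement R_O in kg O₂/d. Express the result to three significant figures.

Observed yield with endogenous decay: Y_obs = Y / (1 + k_d·θ_c) = 0.455 / (1 + 0.0909 × 4.52) = 0.455 / 1.411 = 0.3225 g VSS/g bCOD.
Mass of bCOD removed per day: Q(S₀ − S) = 154 × 2111 g/m³ = 325.1 kg/d.
P_X = Y_obs·Q·(S₀ − S) = 0.3225 × 325.1 = 104.9 kg VSS/d.
Carbonaceous O₂ demand = substrate oxidised − cell-mass equivalent = 325.1 − 1.42 × 104.9 = 176.2 kg O₂/d.

R_O ≈ 176 kg O₂/d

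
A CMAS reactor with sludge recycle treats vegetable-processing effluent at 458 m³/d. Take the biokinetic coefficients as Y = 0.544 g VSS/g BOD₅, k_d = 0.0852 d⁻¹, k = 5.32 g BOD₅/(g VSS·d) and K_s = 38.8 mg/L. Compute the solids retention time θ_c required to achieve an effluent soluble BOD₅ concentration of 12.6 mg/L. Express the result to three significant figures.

Specific growth rate at S = 12.6 mg/L: μ = YkS/(K_s+S) = 0.544·5.32·12.6/(38.8+12.6) = 0.7094 d⁻¹.
θ_c = 1/(μ − k_d) = 1/(0.7094 − 0.0852) = 1/0.6242 = 1.602 d.

θ_c ≈ 1.60 d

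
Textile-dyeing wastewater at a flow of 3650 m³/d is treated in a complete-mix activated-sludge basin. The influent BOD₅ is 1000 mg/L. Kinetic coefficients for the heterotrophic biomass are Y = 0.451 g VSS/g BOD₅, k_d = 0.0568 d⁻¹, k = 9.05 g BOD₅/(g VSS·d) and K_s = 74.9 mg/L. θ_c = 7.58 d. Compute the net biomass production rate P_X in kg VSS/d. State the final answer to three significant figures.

P_X ≈ 1150 kg VSS/d

From the Monod/SRT balance for a CMAS, S = K_s·(1+k_d θ_c)/[θ_c·(Y k − k_d) − 1] = 74.9 × (1 + 0.0568 × 7.58) / [7.58 × (0.451 × 9.05 − 0.0568) − 1] = 107.1 / 29.51 = 3.631 mg/L.
Observed yield with endogenous decay: Y_obs = Y / (1 + k_d·θ_c) = 0.451 / (1 + 0.0568 × 7.58) = 0.451 / 1.431 = 0.3153 g VSS/g BOD₅.
Substrate removed = Q·(S₀ − S) = 3650 m³/d × (1000 − 3.63) g/m³ = 3.64×10^6 g/d = 3637 kg/d.
Biomass produced: P_X = Y_obs·Q·ΔS = 0.3153 × 3637 ≈ 1147 kg VSS/d.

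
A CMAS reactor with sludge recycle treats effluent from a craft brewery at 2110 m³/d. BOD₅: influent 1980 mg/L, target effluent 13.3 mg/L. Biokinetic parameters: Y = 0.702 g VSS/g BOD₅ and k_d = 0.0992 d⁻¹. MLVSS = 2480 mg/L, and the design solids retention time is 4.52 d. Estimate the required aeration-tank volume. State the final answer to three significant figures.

V ≈ 3670 m³

From the SRT design equation V = Y Q (S₀−S) θ_c / [X (1 + k_d θ_c)] = 0.702 × 2110 × (1980 − 13.3) × 4.52 / [2480 × (1 + 0.0992 × 4.52)] = 1.32×10^7 / 3592 = 3666 m³.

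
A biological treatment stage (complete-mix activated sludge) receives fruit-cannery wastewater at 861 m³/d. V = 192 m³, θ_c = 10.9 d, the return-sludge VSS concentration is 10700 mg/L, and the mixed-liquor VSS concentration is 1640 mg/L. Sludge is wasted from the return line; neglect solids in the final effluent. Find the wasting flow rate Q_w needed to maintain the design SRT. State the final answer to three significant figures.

Q_w ≈ 2.70 m³/d

Q_w = (V·X)/(θ_c X_r) = 192.0 × 1640 / (10.9 × 10700) = 2.700 m³/d.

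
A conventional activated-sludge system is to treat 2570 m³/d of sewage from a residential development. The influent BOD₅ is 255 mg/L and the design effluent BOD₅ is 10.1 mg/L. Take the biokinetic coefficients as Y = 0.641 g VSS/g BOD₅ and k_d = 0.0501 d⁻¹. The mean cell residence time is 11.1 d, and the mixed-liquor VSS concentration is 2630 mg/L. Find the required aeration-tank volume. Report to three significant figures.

From the SRT design equation V = Y Q (S₀−S) θ_c / [X (1 + k_d θ_c)] = 0.641 × 2570 × (255 − 10.1) × 11.1 / [2630 × (1 + 0.0501 × 11.1)] = 4.48×10^6 / 4093 = 1094 m³.

V ≈ 1090 m³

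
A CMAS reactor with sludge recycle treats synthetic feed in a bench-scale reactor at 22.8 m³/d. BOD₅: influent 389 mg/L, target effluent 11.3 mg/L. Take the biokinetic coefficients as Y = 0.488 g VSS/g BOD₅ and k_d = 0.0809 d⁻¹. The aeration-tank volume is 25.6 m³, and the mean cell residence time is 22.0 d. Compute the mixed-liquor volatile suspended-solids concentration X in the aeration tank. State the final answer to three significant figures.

Solving the biomass balance for X: X = Y Q (S₀−S) θ_c / [V (1+k_d θ_c)] = 0.488 × 22.8 × (389 − 11.3) × 22.0 / [25.6 × (1 + 0.0809 × 22.0)] = 1299 mg/L.

X ≈ 1300 mg/L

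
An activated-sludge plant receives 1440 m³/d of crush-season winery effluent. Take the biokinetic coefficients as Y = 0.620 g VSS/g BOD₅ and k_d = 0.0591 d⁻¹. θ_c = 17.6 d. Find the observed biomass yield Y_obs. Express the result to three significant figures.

Observed yield with endogenous decay: Y_obs = Y / (1 + k_d·θ_c) = 0.620 / (1 + 0.0591 × 17.6) = 0.620 / 2.040 = 0.3039 g VSS/g BOD₅.

Y_obs ≈ 0.304 g VSS/g BOD₅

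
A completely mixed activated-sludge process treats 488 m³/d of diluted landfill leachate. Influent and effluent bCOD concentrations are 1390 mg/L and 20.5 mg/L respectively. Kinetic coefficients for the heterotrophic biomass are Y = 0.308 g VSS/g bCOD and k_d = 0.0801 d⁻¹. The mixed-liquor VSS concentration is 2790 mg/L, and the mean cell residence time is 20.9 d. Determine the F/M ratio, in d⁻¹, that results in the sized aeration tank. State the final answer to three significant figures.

F/M ≈ 0.422 d⁻¹

Steady-state biomass mass balance: V·X·(1 + k_d·θ_c) = Y·Q·(S₀ − S)·θ_c, so V = 0.308 × 488 × (1390 − 20.5) × 20.9 / [2790 × (1 + 0.0801 × 20.9)] = 4.3×10^6 / 7461 = 576.6 m³.
F/M = applied load / biomass = Q·S₀/(V·X) = 488 × 1390 / (576.6 × 2790) = 0.4216 d⁻¹.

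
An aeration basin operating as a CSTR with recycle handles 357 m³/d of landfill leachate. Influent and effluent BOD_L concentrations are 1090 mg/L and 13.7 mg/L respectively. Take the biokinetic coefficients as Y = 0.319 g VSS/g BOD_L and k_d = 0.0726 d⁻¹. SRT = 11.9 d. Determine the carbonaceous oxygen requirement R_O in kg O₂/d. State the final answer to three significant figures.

The observed yield is Y_obs = Y/(1 + k_d·θ_c) = 0.319 / (1 + 0.0726 × 11.9) = 0.319 / 1.864 = 0.1711 g VSS per g BOD_L removed.
ΔS = 1090 − 13.7 = 1076 mg/L, so the substrate removal rate is 357 × 1076/1000 = 384.2 kg BOD_L/d.
P_X = Y_obs·Q·(S₀ − S) = 0.1711 × 384.2 = 65.76 kg VSS/d.
R_O = Q·(S₀ − S) − 1.42·P_X = 384.2 − 1.42 × 65.76 = 290.9 kg O₂/d.

R_O ≈ 291 kg O₂/d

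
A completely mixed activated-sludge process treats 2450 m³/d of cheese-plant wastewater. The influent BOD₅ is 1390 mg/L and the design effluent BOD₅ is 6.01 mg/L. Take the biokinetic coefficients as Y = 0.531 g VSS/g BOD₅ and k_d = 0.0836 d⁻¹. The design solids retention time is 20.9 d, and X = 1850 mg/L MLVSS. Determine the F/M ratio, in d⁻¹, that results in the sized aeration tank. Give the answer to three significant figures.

Steady-state biomass mass balance: V·X·(1 + k_d·θ_c) = Y·Q·(S₀ − S)·θ_c, so V = 0.531 × 2450 × (1390 − 6.01) × 20.9 / [1850 × (1 + 0.0836 × 20.9)] = 3.76×10^7 / 5082 = 7404 m³.
Food-to-microorganism ratio F/M = Q S₀ / (V X) = 2450 × 1390 / (7404 × 1850) = 0.2486 d⁻¹.

F/M ≈ 0.249 d⁻¹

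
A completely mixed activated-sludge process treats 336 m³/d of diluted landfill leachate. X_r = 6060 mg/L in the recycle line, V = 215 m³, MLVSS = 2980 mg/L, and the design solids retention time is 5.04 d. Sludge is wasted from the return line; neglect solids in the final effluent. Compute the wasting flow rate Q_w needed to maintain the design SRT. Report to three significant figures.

Q_w ≈ 21.0 m³/d

θ_c = V·X/(Q_w·X_r) when wasting from the recycle, so Q_w = V·X/(θ_c·X_r) = 215.0 × 2980 / (5.04 × 6060) = 20.98 m³/d.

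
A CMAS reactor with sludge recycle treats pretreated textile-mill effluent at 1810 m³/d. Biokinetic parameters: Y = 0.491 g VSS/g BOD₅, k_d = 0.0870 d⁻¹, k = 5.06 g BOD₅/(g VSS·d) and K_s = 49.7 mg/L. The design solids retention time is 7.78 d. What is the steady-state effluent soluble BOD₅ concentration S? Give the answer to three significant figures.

From the Monod/SRT balance for a CMAS, S = K_s·(1+k_d θ_c)/[θ_c·(Y k − k_d) − 1] = 49.7 × (1 + 0.0870 × 7.78) / [7.78 × (0.491 × 5.06 − 0.0870) − 1] = 83.34 / 17.65 = 4.721 mg/L.

S ≈ 4.72 mg/L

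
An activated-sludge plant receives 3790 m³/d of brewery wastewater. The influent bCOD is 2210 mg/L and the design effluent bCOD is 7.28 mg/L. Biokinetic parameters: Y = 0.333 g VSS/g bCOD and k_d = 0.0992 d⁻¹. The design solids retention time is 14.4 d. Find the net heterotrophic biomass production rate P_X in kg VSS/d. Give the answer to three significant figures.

P_X ≈ 1140 kg VSS/d

Observed yield with endogenous decay: Y_obs = Y / (1 + k_d·θ_c) = 0.333 / (1 + 0.0992 × 14.4) = 0.333 / 2.428 = 0.1371 g VSS/g bCOD.
ΔS = 2210 − 7.28 = 2203 mg/L, so the substrate removal rate is 3790 × 2203/1000 = 8348 kg bCOD/d.
P_X = Y_obs · Q(S₀ − S) = 0.1371 × 8348 = 1145 kg VSS/d.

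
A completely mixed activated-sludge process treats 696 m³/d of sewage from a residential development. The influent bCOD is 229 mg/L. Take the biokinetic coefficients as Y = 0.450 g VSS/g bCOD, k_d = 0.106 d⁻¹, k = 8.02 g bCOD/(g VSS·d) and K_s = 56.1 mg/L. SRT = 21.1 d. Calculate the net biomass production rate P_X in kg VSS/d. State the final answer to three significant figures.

Effluent substrate depends only on kinetics and SRT: S = K_s(1 + k_d θ_c) / [θ_c(Yk − k_d) − 1] = 56.1 × (1 + 0.106 × 21.1) / [21.1 × (0.450 × 8.02 − 0.106) − 1] = 181.6 / 72.91 = 2.490 mg/L.
Observed yield with endogenous decay: Y_obs = Y / (1 + k_d·θ_c) = 0.450 / (1 + 0.106 × 21.1) = 0.450 / 3.237 = 0.1390 g VSS/g bCOD.
Substrate removed = Q·(S₀ − S) = 696 m³/d × (229 − 2.49) g/m³ = 1.58×10^5 g/d = 157.7 kg/d.
Biomass produced: P_X = Y_obs·Q·ΔS = 0.1390 × 157.7 ≈ 21.92 kg VSS/d.

P_X ≈ 21.9 kg VSS/d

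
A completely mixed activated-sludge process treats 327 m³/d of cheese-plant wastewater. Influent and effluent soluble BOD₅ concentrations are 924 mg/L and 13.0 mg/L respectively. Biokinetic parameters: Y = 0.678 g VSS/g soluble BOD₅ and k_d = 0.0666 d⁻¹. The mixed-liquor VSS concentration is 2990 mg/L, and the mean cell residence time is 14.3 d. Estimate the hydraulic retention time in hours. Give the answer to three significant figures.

τ ≈ 36.3 h

Steady-state biomass mass balance: V·X·(1 + k_d·θ_c) = Y·Q·(S₀ − S)·θ_c, so V = 0.678 × 327 × (924 − 13.0) × 14.3 / [2990 × (1 + 0.0666 × 14.3)] = 2.89×10^6 / 5838 = 494.8 m³.
Hydraulic retention time τ = V/Q = 494.8 / 327 = 1.513 d = 36.31 h.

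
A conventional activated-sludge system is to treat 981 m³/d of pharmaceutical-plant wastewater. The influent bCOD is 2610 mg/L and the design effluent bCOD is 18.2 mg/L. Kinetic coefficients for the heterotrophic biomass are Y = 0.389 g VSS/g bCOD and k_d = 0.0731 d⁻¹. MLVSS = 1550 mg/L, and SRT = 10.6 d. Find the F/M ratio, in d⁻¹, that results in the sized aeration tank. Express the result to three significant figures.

Rearranging the biomass balance for a CMAS with decay, V = Y·Q·ΔS·θ_c / [X·(1+k_d θ_c)] = 0.389 × 981 × (2610 − 18.2) × 10.6 / [1550 × (1 + 0.0731 × 10.6)] = 1.05×10^7 / 2751 = 3811 m³.
F/M = Q·S₀ / (V·X) = 981 × 2610 / (3811 × 1550) = 0.4335 g bCOD·(g VSS·d)⁻¹.

F/M ≈ 0.433 d⁻¹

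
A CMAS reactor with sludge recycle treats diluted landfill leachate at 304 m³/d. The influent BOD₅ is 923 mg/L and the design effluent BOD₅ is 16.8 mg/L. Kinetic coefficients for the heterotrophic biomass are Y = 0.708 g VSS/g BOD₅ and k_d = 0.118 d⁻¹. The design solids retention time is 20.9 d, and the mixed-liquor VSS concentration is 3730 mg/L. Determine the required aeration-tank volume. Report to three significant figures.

Steady-state biomass mass balance: V·X·(1 + k_d·θ_c) = Y·Q·(S₀ − S)·θ_c, so V = 0.708 × 304 × (923 − 16.8) × 20.9 / [3730 × (1 + 0.118 × 20.9)] = 4.08×10^6 / 12929 = 315.3 m³.

V ≈ 315 m³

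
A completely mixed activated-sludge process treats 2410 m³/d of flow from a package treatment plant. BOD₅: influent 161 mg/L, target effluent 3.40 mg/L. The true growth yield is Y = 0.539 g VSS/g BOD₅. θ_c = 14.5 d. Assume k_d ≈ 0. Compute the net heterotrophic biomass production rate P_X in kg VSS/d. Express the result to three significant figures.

P_X ≈ 205 kg VSS/d

Since k_d ≈ 0, Y_obs = Y = 0.539 g VSS/g BOD₅.
Mass of BOD₅ removed per day: Q(S₀ − S) = 2410 × 157.6 g/m³ = 379.8 kg/d.
Net biomass production P_X = Y_obs × Q·(S₀ − S) = 0.5390 × 379.8 = 204.7 kg VSS/d.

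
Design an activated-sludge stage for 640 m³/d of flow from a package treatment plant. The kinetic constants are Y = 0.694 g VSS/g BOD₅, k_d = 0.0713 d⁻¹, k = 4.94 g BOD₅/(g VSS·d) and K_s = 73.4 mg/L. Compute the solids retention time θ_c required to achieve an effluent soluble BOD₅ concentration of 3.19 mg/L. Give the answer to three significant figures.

θ_c ≈ 14.0 d

Specific growth rate at S = 3.19 mg/L: μ = YkS/(K_s+S) = 0.694·4.94·3.19/(73.4+3.19) = 0.1428 d⁻¹.
θ_c = 1/(μ − k_d) = 1/(0.1428 − 0.0713) = 1/0.07149 = 13.99 d.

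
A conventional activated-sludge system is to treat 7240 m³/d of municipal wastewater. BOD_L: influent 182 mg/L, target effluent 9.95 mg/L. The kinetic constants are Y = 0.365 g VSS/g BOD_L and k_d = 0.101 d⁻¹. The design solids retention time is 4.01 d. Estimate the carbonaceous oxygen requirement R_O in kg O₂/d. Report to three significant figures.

R_O ≈ 786 kg O₂/d

Correct the yield for decay: Y_obs = Y/(1 + k_d θ_c) = 0.365 / (1 + 0.101 × 4.01) = 0.365 / 1.405 = 0.2598.
ΔS = 182 − 9.95 = 172.1 mg/L, so the substrate removal rate is 7240 × 172.1/1000 = 1246 kg BOD_L/d.
Biomass synthesised: P_X = Y_obs × 1246 = 323.6 kg VSS/d.
Carbonaceous O₂ demand = substrate oxidised − cell-mass equivalent = 1246 − 1.42 × 323.6 = 786.1 kg O₂/d.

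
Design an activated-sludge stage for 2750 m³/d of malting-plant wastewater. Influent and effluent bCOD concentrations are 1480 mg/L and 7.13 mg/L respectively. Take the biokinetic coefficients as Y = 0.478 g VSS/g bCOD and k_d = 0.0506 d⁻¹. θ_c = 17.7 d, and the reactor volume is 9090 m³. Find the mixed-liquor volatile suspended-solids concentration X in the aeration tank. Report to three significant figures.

From V·X·(1 + k_d·θ_c) = Y·Q·(S₀ − S)·θ_c: X = 0.478 × 2750 × (1480 − 7.13) × 17.7 / [9090 × (1 + 0.0506 × 17.7)] = 1989 mg/L.

X ≈ 1990 mg/L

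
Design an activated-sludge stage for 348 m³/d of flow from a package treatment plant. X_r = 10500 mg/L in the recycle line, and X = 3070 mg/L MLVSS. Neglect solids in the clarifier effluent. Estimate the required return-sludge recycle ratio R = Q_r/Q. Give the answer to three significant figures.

Mass balance around the secondary clarifier (neglecting effluent solids): R = X / (X_r − X) = 3070 / (10500 − 3070) = 0.4132.

R ≈ 0.413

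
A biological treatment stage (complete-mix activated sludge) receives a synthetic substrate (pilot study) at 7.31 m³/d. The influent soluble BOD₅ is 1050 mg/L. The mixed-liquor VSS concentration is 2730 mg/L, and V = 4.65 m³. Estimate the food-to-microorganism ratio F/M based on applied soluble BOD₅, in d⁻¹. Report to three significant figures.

Food-to-microorganism ratio F/M = Q S₀ / (V X) = 7.31 × 1050 / (4.650 × 2730) = 0.6046 d⁻¹.

F/M ≈ 0.605 d⁻¹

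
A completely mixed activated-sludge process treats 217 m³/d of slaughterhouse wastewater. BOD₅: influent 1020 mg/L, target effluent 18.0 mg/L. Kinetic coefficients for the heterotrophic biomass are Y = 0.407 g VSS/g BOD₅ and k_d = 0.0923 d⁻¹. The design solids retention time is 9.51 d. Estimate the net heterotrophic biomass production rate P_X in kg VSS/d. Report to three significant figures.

P_X ≈ 47.1 kg VSS/d

Observed yield with endogenous decay: Y_obs = Y / (1 + k_d·θ_c) = 0.407 / (1 + 0.0923 × 9.51) = 0.407 / 1.878 = 0.2167 g VSS/g BOD₅.
Substrate removed = Q·(S₀ − S) = 217 m³/d × (1020 − 18.0) g/m³ = 2.17×10^5 g/d = 217.4 kg/d.
So the net sludge growth is P_X = 0.2167 × 217.4 = 47.13 kg VSS/d.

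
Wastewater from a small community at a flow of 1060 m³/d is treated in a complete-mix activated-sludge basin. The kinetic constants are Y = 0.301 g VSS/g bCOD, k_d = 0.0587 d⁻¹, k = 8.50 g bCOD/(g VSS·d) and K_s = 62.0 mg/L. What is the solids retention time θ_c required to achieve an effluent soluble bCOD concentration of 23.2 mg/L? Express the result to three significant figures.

θ_c ≈ 1.57 d

Specific growth rate at S = 23.2 mg/L: μ = YkS/(K_s+S) = 0.301·8.50·23.2/(62.0+23.2) = 0.6967 d⁻¹.
1/θ_c = 0.6967 − 0.0587 = 0.6380 d⁻¹, so θ_c = 1.567 d.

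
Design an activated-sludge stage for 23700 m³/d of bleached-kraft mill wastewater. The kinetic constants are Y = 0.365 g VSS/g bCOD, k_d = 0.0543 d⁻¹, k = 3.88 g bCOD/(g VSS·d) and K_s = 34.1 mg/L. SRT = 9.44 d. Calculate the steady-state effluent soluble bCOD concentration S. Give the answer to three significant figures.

S ≈ 4.35 mg/L

From the Monod/SRT balance for a CMAS, S = K_s·(1+k_d θ_c)/[θ_c·(Y k − k_d) − 1] = 34.1 × (1 + 0.0543 × 9.44) / [9.44 × (0.365 × 3.88 − 0.0543) − 1] = 51.58 / 11.86 = 4.350 mg/L.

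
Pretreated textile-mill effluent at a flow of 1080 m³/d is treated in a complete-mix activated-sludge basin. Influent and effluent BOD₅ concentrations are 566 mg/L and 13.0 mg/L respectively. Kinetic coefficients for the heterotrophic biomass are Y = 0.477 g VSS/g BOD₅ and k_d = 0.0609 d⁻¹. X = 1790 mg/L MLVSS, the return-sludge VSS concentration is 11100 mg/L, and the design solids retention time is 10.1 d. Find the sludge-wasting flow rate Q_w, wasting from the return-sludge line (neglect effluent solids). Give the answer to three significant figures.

Q_w ≈ 15.9 m³/d

Rearranging the biomass balance for a CMAS with decay, V = Y·Q·ΔS·θ_c / [X·(1+k_d θ_c)] = 0.477 × 1080 × (566 − 13.0) × 10.1 / [1790 × (1 + 0.0609 × 10.1)] = 2.88×10^6 / 2891 = 995.3 m³.
Q_w = (V·X)/(θ_c X_r) = 995.3 × 1790 / (10.1 × 11100) = 15.89 m³/d.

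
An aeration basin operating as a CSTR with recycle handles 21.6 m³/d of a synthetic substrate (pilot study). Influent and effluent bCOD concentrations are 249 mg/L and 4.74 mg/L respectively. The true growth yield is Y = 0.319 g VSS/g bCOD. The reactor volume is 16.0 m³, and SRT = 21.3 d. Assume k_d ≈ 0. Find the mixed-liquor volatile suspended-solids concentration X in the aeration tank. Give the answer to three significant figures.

X = Y·Q·ΔS·θ_c / V = 0.319 × 21.6 × (249 − 4.74) × 21.3 / 16.0 = 2241 mg/L.

X ≈ 2240 mg/L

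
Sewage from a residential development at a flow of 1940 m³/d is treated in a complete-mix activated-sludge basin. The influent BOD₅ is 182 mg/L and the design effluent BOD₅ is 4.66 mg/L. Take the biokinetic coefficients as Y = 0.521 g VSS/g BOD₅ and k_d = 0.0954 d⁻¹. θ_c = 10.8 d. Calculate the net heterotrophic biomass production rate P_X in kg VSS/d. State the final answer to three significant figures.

P_X ≈ 88.3 kg VSS/d

Y_obs = Y / (1 + k_d θ_c) = 0.521 / (1 + 0.0954 × 10.8) = 0.521 / 2.030 = 0.2566.
ΔS = 182 − 4.66 = 177.3 mg/L, so the substrate removal rate is 1940 × 177.3/1000 = 344.0 kg BOD₅/d.
Net biomass production P_X = Y_obs × Q·(S₀ − S) = 0.2566 × 344.0 = 88.28 kg VSS/d.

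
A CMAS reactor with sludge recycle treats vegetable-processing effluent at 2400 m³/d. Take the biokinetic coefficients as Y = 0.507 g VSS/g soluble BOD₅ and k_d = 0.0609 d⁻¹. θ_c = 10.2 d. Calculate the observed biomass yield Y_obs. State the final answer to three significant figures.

Y_obs ≈ 0.313 g VSS/g soluble BOD₅

Y_obs = Y / (1 + k_d θ_c) = 0.507 / (1 + 0.0609 × 10.2) = 0.507 / 1.621 = 0.3127.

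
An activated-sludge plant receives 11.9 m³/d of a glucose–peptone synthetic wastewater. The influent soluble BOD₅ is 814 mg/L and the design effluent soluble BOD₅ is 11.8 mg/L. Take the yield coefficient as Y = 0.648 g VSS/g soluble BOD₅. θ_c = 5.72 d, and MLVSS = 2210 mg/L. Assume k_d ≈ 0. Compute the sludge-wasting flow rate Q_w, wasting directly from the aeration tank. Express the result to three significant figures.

Q_w ≈ 2.80 m³/d

V·X = Y·Q·ΔS·θ_c gives V = 0.648 × 11.9 × (814 − 11.8) × 5.72 / 2210 = 16.01 m³.
With mixed-liquor wasting, θ_c = V/Q_w, so Q_w = V/θ_c = 16.01/5.72 = 2.799 m³/d.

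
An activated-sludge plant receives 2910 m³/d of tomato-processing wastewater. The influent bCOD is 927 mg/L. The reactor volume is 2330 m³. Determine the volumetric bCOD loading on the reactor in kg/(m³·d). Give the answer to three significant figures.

L_v ≈ 1.16 kg bCOD/(m³·d)

Volumetric loading L_v = Q·S₀ / V = 2910 × 927 g/m³ / 2330 m³ = 1158 g/(m³·d) = 1.158 kg bCOD/(m³·d).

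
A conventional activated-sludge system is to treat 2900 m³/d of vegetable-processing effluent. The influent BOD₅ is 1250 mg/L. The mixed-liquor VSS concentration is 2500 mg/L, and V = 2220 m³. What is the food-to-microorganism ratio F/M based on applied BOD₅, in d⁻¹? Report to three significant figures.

F/M ≈ 0.653 d⁻¹

F/M = applied load / biomass = Q·S₀/(V·X) = 2900 × 1250 / (2220 × 2500) = 0.6532 d⁻¹.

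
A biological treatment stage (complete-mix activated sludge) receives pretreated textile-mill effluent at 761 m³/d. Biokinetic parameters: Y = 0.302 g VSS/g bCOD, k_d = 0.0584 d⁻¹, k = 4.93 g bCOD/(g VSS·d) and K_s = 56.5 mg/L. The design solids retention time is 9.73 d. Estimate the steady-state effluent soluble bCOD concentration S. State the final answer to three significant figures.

S ≈ 6.86 mg/L

For a completely mixed reactor with recycle the Lawrence–McCarty relation gives S = K_s·(1 + k_d·θ_c) / [θ_c·(Y·k − k_d) − 1] = 56.5 × (1 + 0.0584 × 9.73) / [9.73 × (0.302 × 4.93 − 0.0584) − 1] = 88.61 / 12.92 = 6.859 mg/L.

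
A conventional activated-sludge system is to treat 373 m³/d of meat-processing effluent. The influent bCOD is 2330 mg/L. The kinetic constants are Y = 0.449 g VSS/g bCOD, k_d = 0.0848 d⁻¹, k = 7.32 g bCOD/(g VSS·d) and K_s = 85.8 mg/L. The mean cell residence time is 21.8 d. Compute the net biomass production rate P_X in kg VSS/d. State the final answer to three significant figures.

For a completely mixed reactor with recycle the Lawrence–McCarty relation gives S = K_s·(1 + k_d·θ_c) / [θ_c·(Y·k − k_d) − 1] = 85.8 × (1 + 0.0848 × 21.8) / [21.8 × (0.449 × 7.32 − 0.0848) − 1] = 244.4 / 68.80 = 3.552 mg/L.
Correct the yield for decay: Y_obs = Y/(1 + k_d θ_c) = 0.449 / (1 + 0.0848 × 21.8) = 0.449 / 2.849 = 0.1576.
ΔS = 2330 − 3.55 = 2326 mg/L, so the substrate removal rate is 373 × 2326/1000 = 867.8 kg bCOD/d.
Biomass produced: P_X = Y_obs·Q·ΔS = 0.1576 × 867.8 ≈ 136.8 kg VSS/d.

P_X ≈ 137 kg VSS/d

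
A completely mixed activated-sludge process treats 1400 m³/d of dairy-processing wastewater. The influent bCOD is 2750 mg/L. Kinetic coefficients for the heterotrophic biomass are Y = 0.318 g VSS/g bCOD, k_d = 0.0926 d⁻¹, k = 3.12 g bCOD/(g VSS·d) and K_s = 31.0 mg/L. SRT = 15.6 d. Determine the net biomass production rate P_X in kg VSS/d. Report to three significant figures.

From the Monod/SRT balance for a CMAS, S = K_s·(1+k_d θ_c)/[θ_c·(Y k − k_d) − 1] = 31.0 × (1 + 0.0926 × 15.6) / [15.6 × (0.318 × 3.12 − 0.0926) − 1] = 75.78 / 13.03 = 5.815 mg/L.
The observed yield is Y_obs = Y/(1 + k_d·θ_c) = 0.318 / (1 + 0.0926 × 15.6) = 0.318 / 2.445 = 0.1301 g VSS per g bCOD removed.
Q·(S₀ − S) = 1400 × (2750 − 5.81) × 10⁻³ = 3842 kg/d removed.
So the net sludge growth is P_X = 0.1301 × 3842 = 499.8 kg VSS/d.

P_X ≈ 500 kg VSS/d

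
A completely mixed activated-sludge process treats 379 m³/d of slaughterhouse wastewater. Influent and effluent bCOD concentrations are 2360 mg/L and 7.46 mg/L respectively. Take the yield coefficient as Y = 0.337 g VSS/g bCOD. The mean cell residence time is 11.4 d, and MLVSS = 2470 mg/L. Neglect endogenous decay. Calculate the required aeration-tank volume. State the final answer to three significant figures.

V ≈ 1390 m³

V·X = Y·Q·ΔS·θ_c gives V = 0.337 × 379 × (2360 − 7.46) × 11.4 / 2470 = 1387 m³.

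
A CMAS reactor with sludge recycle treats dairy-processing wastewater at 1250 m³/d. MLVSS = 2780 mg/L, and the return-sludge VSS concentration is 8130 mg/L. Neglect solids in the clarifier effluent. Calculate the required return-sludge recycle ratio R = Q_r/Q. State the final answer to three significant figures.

R ≈ 0.520

Solids balance on the clarifier gives (1+R)X = R·X_r, so R = X/(X_r − X) = 2780 / (8130 − 2780) = 0.5196.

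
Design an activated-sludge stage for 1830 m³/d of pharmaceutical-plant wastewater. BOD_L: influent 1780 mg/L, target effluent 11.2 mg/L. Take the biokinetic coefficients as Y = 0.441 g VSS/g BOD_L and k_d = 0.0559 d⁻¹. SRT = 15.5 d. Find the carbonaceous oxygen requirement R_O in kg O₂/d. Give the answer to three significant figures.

Y_obs = Y / (1 + k_d θ_c) = 0.441 / (1 + 0.0559 × 15.5) = 0.441 / 1.866 = 0.2363.
Mass of BOD_L removed per day: Q(S₀ − S) = 1830 × 1769 g/m³ = 3237 kg/d.
Net sludge production P_X = 0.2363 × 3237 = 764.8 kg VSS/d.
R_O = Q·(S₀ − S) − 1.42·P_X = 3237 − 1.42 × 764.8 = 2151 kg O₂/d.

R_O ≈ 2150 kg O₂/d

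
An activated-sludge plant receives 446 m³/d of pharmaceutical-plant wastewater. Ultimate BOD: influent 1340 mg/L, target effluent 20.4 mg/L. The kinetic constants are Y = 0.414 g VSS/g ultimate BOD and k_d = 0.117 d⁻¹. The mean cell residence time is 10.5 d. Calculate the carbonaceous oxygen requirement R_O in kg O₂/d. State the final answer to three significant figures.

R_O ≈ 433 kg O₂/d

Observed yield with endogenous decay: Y_obs = Y / (1 + k_d·θ_c) = 0.414 / (1 + 0.117 × 10.5) = 0.414 / 2.229 = 0.1858 g VSS/g ultimate BOD.
Substrate removed = Q·(S₀ − S) = 446 m³/d × (1340 − 20.4) g/m³ = 5.89×10^5 g/d = 588.5 kg/d.
Biomass synthesised: P_X = Y_obs × 588.5 = 109.3 kg VSS/d.
R_O = Q·(S₀ − S) − 1.42·P_X = 588.5 − 1.42 × 109.3 = 433.3 kg O₂/d.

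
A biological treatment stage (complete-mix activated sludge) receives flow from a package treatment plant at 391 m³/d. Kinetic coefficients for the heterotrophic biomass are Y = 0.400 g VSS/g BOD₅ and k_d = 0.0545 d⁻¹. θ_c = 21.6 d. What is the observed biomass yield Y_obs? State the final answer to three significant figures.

Correct the yield for decay: Y_obs = Y/(1 + k_d θ_c) = 0.400 / (1 + 0.0545 × 21.6) = 0.400 / 2.177 = 0.1837.

Y_obs ≈ 0.184 g VSS/g BOD₅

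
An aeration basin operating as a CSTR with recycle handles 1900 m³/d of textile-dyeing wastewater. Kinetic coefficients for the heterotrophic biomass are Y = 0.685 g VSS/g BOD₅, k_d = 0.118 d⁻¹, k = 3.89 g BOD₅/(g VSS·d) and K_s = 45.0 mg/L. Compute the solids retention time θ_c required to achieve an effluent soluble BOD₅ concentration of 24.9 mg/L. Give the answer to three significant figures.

θ_c ≈ 1.20 d

Specific growth rate at S = 24.9 mg/L: μ = YkS/(K_s+S) = 0.685·3.89·24.9/(45.0+24.9) = 0.9492 d⁻¹.
Then 1/θ_c = μ − k_d = 0.9492 − 0.118 = 0.8312 d⁻¹, giving θ_c = 1.203 d.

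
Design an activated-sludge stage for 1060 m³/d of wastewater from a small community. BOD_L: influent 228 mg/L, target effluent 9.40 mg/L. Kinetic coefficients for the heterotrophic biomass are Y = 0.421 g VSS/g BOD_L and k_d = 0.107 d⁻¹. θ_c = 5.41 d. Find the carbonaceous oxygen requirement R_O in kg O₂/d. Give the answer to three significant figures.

R_O ≈ 144 kg O₂/d

Correct the yield for decay: Y_obs = Y/(1 + k_d θ_c) = 0.421 / (1 + 0.107 × 5.41) = 0.421 / 1.579 = 0.2666.
ΔS = 228 − 9.40 = 218.6 mg/L, so the substrate removal rate is 1060 × 218.6/1000 = 231.7 kg BOD_L/d.
Net sludge production P_X = 0.2666 × 231.7 = 61.79 kg VSS/d.
R_O = Q·(S₀ − S) − 1.42·P_X = 231.7 − 1.42 × 61.79 = 144.0 kg O₂/d.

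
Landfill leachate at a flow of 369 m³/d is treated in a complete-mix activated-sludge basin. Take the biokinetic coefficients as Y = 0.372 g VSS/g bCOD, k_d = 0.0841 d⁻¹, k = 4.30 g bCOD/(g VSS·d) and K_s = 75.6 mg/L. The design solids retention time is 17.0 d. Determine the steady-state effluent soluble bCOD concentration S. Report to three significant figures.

For a completely mixed reactor with recycle the Lawrence–McCarty relation gives S = K_s·(1 + k_d·θ_c) / [θ_c·(Y·k − k_d) − 1] = 75.6 × (1 + 0.0841 × 17.0) / [17.0 × (0.372 × 4.30 − 0.0841) − 1] = 183.7 / 24.76 = 7.418 mg/L.

S ≈ 7.42 mg/L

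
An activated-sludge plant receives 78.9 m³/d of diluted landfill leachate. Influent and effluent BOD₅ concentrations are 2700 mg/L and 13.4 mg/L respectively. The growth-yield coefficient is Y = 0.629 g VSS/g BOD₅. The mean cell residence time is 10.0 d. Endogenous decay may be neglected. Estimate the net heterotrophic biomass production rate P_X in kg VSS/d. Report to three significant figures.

P_X ≈ 133 kg VSS/d

No decay correction is needed, so Y_obs = Y = 0.629.
Q·(S₀ − S) = 78.9 × (2700 − 13.4) × 10⁻³ = 212.0 kg/d removed.
P_X = Y_obs · Q(S₀ − S) = 0.6290 × 212.0 = 133.3 kg VSS/d.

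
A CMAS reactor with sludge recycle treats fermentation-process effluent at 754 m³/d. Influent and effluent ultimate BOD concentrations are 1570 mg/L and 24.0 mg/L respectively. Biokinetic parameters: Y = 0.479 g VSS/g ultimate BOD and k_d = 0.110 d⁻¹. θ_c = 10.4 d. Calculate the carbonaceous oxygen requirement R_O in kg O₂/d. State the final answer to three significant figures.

Observed yield with endogenous decay: Y_obs = Y / (1 + k_d·θ_c) = 0.479 / (1 + 0.110 × 10.4) = 0.479 / 2.144 = 0.2234 g VSS/g ultimate BOD.
Substrate removed = Q·(S₀ − S) = 754 m³/d × (1570 − 24.0) g/m³ = 1.17×10^6 g/d = 1166 kg/d.
Biomass synthesised: P_X = Y_obs × 1166 = 260.4 kg VSS/d.
R_O = Q·ΔS − 1.42 P_X = 1166 − 369.8 = 795.9 kg O₂/d.

R_O ≈ 796 kg O₂/d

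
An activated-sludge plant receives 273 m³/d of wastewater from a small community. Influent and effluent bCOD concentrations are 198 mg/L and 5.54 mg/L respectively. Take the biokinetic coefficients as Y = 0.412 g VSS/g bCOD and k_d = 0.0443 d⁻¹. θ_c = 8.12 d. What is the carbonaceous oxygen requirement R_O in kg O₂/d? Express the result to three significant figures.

Observed yield with endogenous decay: Y_obs = Y / (1 + k_d·θ_c) = 0.412 / (1 + 0.0443 × 8.12) = 0.412 / 1.360 = 0.3030 g VSS/g bCOD.
Mass of bCOD removed per day: Q(S₀ − S) = 273 × 192.5 g/m³ = 52.54 kg/d.
Biomass synthesised: P_X = Y_obs × 52.54 = 15.92 kg VSS/d.
R_O = Q·ΔS − 1.42 P_X = 52.54 − 22.61 = 29.93 kg O₂/d.

R_O ≈ 29.9 kg O₂/d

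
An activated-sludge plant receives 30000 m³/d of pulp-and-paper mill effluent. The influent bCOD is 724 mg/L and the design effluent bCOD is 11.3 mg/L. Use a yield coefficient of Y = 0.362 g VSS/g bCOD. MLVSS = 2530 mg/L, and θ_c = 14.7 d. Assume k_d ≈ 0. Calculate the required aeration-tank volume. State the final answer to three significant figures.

Biomass mass balance (decay neglected): V·X = Y·Q·(S₀ − S)·θ_c, so V = 0.362 × 30000 × (724 − 11.3) × 14.7 / 2530 = 44971 m³.

V ≈ 45000 m³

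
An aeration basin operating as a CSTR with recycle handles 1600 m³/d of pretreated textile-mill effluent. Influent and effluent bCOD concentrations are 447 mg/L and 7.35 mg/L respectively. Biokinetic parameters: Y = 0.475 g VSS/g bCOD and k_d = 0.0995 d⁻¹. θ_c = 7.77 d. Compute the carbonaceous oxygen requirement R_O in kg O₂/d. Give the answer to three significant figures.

R_O ≈ 436 kg O₂/d

Y_obs = Y / (1 + k_d θ_c) = 0.475 / (1 + 0.0995 × 7.77) = 0.475 / 1.773 = 0.2679.
ΔS = 447 − 7.35 = 439.6 mg/L, so the substrate removal rate is 1600 × 439.6/1000 = 703.4 kg bCOD/d.
P_X = Y_obs·Q·(S₀ − S) = 0.2679 × 703.4 = 188.4 kg VSS/d.
R_O = Q·(S₀ − S) − 1.42·P_X = 703.4 − 1.42 × 188.4 = 435.8 kg O₂/d.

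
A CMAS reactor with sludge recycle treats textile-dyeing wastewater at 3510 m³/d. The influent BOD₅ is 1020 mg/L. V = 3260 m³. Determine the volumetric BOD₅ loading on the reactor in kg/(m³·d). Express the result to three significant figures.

L_v ≈ 1.10 kg BOD₅/(m³·d)

Applied BOD₅ load per unit volume = Q·S₀/V = (3510 × 1020/1000)/3260 = 1.098 kg BOD₅·m⁻³·d⁻¹.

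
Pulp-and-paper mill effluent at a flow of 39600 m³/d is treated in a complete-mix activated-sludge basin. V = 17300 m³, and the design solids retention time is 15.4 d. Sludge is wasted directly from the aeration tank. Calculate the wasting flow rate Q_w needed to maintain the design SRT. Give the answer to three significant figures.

Wasting from the aeration tank: Q_w = V / θ_c = 17300 / 15.4 = 1123 m³/d.

Q_w ≈ 1120 m³/d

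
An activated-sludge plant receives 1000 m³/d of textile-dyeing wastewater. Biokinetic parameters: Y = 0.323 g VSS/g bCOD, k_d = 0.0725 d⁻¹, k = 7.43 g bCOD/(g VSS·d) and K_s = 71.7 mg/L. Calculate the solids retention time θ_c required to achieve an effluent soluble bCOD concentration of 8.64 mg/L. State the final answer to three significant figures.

At the target effluent, Y k S/(K_s+S) = 0.323×7.43×8.64/80.34 = 0.2581 d⁻¹.
θ_c = 1/(μ − k_d) = 1/(0.2581 − 0.0725) = 1/0.1856 = 5.388 d.

θ_c ≈ 5.39 d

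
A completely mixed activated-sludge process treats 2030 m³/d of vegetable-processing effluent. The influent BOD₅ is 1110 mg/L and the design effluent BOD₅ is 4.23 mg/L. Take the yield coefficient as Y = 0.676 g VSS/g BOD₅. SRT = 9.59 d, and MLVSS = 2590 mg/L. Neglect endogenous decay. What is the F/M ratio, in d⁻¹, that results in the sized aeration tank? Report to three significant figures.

F/M ≈ 0.155 d⁻¹

V·X = Y·Q·ΔS·θ_c gives V = 0.676 × 2030 × (1110 − 4.23) × 9.59 / 2590 = 5619 m³.
F/M = applied load / biomass = Q·S₀/(V·X) = 2030 × 1110 / (5619 × 2590) = 0.1548 d⁻¹.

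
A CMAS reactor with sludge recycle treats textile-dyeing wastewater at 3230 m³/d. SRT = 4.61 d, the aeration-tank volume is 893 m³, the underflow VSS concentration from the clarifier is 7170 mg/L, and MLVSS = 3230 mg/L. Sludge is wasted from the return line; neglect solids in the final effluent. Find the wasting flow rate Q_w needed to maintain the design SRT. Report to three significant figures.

Q_w ≈ 87.3 m³/d

Q_w = (V·X)/(θ_c X_r) = 893.0 × 3230 / (4.61 × 7170) = 87.26 m³/d.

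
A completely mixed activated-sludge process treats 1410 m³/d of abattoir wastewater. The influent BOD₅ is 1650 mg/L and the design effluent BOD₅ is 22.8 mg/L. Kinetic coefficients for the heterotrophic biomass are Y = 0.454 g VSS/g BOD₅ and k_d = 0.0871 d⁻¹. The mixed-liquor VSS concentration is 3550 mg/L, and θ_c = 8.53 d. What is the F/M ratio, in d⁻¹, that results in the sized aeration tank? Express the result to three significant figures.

Steady-state biomass mass balance: V·X·(1 + k_d·θ_c) = Y·Q·(S₀ − S)·θ_c, so V = 0.454 × 1410 × (1650 − 22.8) × 8.53 / [3550 × (1 + 0.0871 × 8.53)] = 8.89×10^6 / 6188 = 1436 m³.
F/M = Q·S₀ / (V·X) = 1410 × 1650 / (1436 × 3550) = 0.4564 g BOD₅·(g VSS·d)⁻¹.

F/M ≈ 0.456 d⁻¹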